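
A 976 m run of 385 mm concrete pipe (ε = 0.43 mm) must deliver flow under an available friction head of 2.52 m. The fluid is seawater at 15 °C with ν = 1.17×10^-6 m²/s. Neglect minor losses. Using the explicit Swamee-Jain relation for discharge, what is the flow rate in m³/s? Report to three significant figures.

Q ≈ 0.112 m³/s

Swamee-Jain (Type II): Q = -0.965·√(gD⁵h_f/L)·ln[ε/(3.7D) + √(3.17ν²L/(gD³h_f))]
√(gD⁵h_f/L) = √(9.81·0.385⁵·2.52/976) = 0.01464
ε/(3.7D) = 3.02×10^-4; √(3.17ν²L/(gD³h_f)) = 5.48×10^-5
Q = -0.965·0.01464·ln(3.567×10^-4) = 0.1121 m³/s
Check: V = 0.963 m/s, Re = 3.17×10^5, f = 0.02117, h_f = 2.54 m ≈ 2.52 m ✓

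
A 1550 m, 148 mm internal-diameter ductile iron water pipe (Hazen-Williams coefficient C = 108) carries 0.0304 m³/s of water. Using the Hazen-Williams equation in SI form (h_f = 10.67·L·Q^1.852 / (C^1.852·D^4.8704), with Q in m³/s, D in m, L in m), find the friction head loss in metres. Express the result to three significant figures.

h_f = 10.67·1550·0.0304^1.852 / (108^1.852·0.148^4.8704) = 48.31 m

h_f ≈ 48.3 m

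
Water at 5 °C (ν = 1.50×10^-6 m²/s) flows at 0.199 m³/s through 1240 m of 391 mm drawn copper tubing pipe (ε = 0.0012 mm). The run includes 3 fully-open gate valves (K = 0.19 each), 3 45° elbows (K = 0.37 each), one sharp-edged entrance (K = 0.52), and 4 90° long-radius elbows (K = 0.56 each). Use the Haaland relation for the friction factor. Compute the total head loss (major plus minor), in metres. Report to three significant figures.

H_L ≈ 6.59 m

V = 4Q/(πD²) = 1.657 m/s; V²/2g = 0.1400 m
Re = 4.32×10^5, ε/D = 3.07×10^-6 → f = 0.01344 (Haaland)
Major: h_f = f(L/D)·V²/2g = 0.01344·3171·0.1400 = 5.968 m
Minor: ΣK = 4.44; h_m = ΣK·V²/2g = 0.6216 m
Total H_L = 5.968 + 0.6216 = 6.589 m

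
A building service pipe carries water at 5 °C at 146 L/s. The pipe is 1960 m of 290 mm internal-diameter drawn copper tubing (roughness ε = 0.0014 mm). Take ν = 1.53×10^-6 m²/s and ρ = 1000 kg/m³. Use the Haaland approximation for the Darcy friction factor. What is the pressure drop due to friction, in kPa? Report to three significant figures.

V = 4Q/(πD²) = 4·0.146/(π·0.290²) = 2.210 m/s
Re = VD/ν = 2.210·0.290/1.53×10^-6 = 4.19×10^5 → turbulent
ε/D = 0.0014/290 = 4.83×10^-6
Haaland: f = 0.01353
h_f = f(L/D)V²/(2g) = 0.01353·(1960/0.290)·2.210²/(2·9.81) = 22.78 m
Δp = ρg·h_f = 1000·9.81·22.78 = 223.4 kPa

Δp ≈ 223 kPa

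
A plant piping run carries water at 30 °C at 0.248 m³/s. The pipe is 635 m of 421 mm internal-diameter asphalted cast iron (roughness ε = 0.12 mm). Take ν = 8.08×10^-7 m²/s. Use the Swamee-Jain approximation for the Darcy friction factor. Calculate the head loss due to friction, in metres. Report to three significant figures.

V = 4Q/(πD²) = 4·0.248/(π·0.421²) = 1.782 m/s
Re = VD/ν = 1.782·0.421/8.08×10^-7 = 9.28×10^5 → turbulent
ε/D = 0.12/421 = 2.85×10^-4
Swamee-Jain: f = 0.01567
h_f = f(L/D)V²/(2g) = 0.01567·(635/0.421)·1.782²/(2·9.81) = 3.825 m

h_f ≈ 3.82 m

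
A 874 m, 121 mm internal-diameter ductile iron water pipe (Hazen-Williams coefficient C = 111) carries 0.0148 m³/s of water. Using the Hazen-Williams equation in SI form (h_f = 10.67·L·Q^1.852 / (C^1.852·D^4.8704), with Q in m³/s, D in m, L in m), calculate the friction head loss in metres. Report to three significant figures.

h_f = 10.67·874·0.0148^1.852 / (111^1.852·0.121^4.8704) = 18.21 m

h_f ≈ 18.2 m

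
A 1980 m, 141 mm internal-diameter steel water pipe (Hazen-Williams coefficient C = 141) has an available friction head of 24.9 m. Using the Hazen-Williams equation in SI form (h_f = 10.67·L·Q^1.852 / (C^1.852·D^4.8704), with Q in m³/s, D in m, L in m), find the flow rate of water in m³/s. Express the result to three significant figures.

Q ≈ 0.0214 m³/s

Rearranging: Q = [h_f·C^1.852·D^4.8704 / (10.67·L)]^(1/1.852)
Q = [24.9·141^1.852·0.141^4.8704 / (10.67·1980)]^0.540 = 0.02140 m³/s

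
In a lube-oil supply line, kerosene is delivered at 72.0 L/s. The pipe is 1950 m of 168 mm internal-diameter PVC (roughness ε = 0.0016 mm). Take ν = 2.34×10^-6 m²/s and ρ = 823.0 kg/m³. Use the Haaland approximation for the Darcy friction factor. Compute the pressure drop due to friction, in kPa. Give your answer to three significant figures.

V = 4Q/(πD²) = 4·0.0720/(π·0.168²) = 3.248 m/s
Re = VD/ν = 3.248·0.168/2.34×10^-6 = 2.33×10^5 → turbulent
ε/D = 0.0016/168 = 9.52×10^-6
Haaland: f = 0.01511
h_f = f(L/D)V²/(2g) = 0.01511·(1950/0.168)·3.248²/(2·9.81) = 94.30 m
Δp = ρg·h_f = 823.0·9.81·94.30 = 761.3 kPa

Δp ≈ 761 kPa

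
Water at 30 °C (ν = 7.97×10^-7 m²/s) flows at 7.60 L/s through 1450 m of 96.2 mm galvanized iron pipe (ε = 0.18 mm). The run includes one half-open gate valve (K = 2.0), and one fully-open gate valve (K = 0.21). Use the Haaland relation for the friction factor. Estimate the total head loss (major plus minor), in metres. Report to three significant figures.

V = 4Q/(πD²) = 1.046 m/s; V²/2g = 0.05572 m
Re = 1.26×10^5, ε/D = 0.00187 → f = 0.02432 (Haaland)
Major: h_f = f(L/D)·V²/2g = 0.02432·15073·0.05572 = 20.43 m
Minor: ΣK = 2.21; h_m = ΣK·V²/2g = 0.1232 m
Total H_L = 20.43 + 0.1232 = 20.55 m

H_L ≈ 20.6 m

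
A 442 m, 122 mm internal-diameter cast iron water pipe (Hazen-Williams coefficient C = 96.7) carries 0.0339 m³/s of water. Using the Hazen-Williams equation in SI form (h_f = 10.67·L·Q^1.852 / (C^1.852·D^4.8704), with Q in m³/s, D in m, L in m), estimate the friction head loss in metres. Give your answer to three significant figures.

h_f = 10.67·442·0.0339^1.852 / (96.7^1.852·0.122^4.8704) = 53.00 m

h_f ≈ 53.0 m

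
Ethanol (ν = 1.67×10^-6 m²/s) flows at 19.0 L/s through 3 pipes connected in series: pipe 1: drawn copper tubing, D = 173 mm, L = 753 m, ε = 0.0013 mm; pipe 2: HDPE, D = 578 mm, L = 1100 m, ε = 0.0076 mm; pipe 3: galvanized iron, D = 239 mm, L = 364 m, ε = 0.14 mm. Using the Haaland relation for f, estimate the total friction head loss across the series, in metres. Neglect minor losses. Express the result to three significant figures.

Pipe 1: V = 0.8083 m/s, Re = 8.37×10^4, ε/D = 7.51×10^-6, f = 0.01853, h_1 = f(L/D)V²/2g = 2.685 m
Pipe 2: V = 0.07241 m/s, Re = 2.51×10^4, ε/D = 1.31×10^-5, f = 0.02437, h_2 = f(L/D)V²/2g = 0.01239 m
Pipe 3: V = 0.4235 m/s, Re = 6.06×10^4, ε/D = 5.86×10^-4, f = 0.02185, h_3 = f(L/D)V²/2g = 0.3042 m
Series → Q common, losses add: H = Σh = 3.002 m

H ≈ 3.00 m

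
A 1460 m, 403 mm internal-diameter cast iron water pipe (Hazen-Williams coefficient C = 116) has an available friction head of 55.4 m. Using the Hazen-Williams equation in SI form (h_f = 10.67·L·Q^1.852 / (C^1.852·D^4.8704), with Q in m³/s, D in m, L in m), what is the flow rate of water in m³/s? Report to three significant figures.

Q ≈ 0.506 m³/s

Rearranging: Q = [h_f·C^1.852·D^4.8704 / (10.67·L)]^(1/1.852)
Q = [55.4·116^1.852·0.403^4.8704 / (10.67·1460)]^0.540 = 0.5060 m³/s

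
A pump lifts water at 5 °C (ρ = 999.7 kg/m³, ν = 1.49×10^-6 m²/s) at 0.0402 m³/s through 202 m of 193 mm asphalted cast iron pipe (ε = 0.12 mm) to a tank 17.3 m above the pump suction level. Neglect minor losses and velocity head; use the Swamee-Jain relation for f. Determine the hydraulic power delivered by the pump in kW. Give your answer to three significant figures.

P_hyd ≈ 7.60 kW

V = 4Q/(πD²) = 1.374 m/s; Re = 1.78×10^5; ε/D = 6.22×10^-4; f = 0.01974
h_f = f(L/D)V²/2g = 1.988 m
Total head H = z + h_f = 17.3 + 1.988 = 19.29 m
P_hyd = ρgQH = 999.7·9.81·0.0402·19.29 = 7.604 kW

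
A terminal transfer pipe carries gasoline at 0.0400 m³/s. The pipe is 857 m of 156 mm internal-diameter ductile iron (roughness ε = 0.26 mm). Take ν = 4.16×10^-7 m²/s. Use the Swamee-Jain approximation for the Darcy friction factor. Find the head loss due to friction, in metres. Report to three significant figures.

V = 4Q/(πD²) = 4·0.0400/(π·0.156²) = 2.093 m/s
Re = VD/ν = 2.093·0.156/4.16×10^-7 = 7.85×10^5 → turbulent
ε/D = 0.26/156 = 0.00167
Swamee-Jain: f = 0.02268
h_f = f(L/D)V²/(2g) = 0.02268·(857/0.156)·2.093²/(2·9.81) = 27.82 m

h_f ≈ 27.8 m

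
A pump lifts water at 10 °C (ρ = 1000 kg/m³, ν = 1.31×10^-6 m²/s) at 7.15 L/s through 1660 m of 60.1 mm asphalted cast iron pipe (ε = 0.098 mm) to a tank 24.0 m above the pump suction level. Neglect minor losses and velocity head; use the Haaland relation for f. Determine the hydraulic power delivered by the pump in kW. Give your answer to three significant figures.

P_hyd ≈ 16.6 kW

V = 4Q/(πD²) = 2.520 m/s; Re = 1.16×10^5; ε/D = 0.00163; f = 0.02374
h_f = f(L/D)V²/2g = 212.3 m
Total head H = z + h_f = 24.0 + 212.3 = 236.3 m
P_hyd = ρgQH = 1000·9.81·0.00715·236.3 = 16.58 kW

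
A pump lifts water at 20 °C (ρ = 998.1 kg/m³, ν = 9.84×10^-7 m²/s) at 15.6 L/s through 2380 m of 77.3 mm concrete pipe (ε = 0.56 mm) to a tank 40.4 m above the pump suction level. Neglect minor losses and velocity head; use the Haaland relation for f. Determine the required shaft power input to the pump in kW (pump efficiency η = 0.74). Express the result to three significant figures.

V = 4Q/(πD²) = 3.324 m/s; Re = 2.61×10^5; ε/D = 0.00724; f = 0.03442
h_f = f(L/D)V²/2g = 596.8 m
Total head H = z + h_f = 40.4 + 596.8 = 637.2 m
P_hyd = ρgQH = 998.1·9.81·0.0156·637.2 = 97.33 kW
P_shaft = P_hyd/η = 97.33/0.74 = 131.5 kW

P_shaft ≈ 132 kW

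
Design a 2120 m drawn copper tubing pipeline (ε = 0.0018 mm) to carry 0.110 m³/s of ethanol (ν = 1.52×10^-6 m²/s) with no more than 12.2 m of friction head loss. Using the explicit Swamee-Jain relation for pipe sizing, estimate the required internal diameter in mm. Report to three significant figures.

Swamee-Jain (Type III): D = 0.66·[ε^1.25·(LQ²/(gh_f))^4.75 + ν·Q^9.4·(L/(gh_f))^5.2]^0.04
LQ²/(gh_f) = 0.2143; L/(gh_f) = 17.71
Term 1 = ε^1.25·(…)^4.75 = 4.38×10^-11; Term 2 = ν·Q^9.4·(…)^5.2 = 4.59×10^-9
D = 0.66·(4.38×10^-11 + 4.59×10^-9)^0.04 = 0.3063 m = 306 mm
Check: V = 1.49 m/s, Re = 3.01×10^5, f = 0.01444, h_f = 11.3 m ≈ 12.2 m ✓

D ≈ 306 mm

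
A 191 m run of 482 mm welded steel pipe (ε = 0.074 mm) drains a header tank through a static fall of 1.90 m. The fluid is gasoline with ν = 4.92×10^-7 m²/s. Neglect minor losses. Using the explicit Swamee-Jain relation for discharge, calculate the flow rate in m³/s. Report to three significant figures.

Swamee-Jain (Type II): Q = -0.965·√(gD⁵h_f/L)·ln[ε/(3.7D) + √(3.17ν²L/(gD³h_f))]
√(gD⁵h_f/L) = √(9.81·0.482⁵·1.90/191) = 0.05039
ε/(3.7D) = 4.15×10^-5; √(3.17ν²L/(gD³h_f)) = 8.38×10^-6
Q = -0.965·0.05039·ln(4.987×10^-5) = 0.4817 m³/s
Check: V = 2.64 m/s, Re = 2.59×10^6, f = 0.01358, h_f = 1.91 m ≈ 1.90 m ✓

Q ≈ 0.482 m³/s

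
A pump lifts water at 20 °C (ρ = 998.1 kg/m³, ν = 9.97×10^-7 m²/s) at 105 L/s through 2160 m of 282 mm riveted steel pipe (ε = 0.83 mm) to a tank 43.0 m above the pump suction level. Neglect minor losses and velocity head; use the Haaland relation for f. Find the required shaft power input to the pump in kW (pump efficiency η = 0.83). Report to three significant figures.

P_shaft ≈ 89.3 kW

V = 4Q/(πD²) = 1.681 m/s; Re = 4.76×10^5; ε/D = 0.00294; f = 0.02634
h_f = f(L/D)V²/2g = 29.06 m
Total head H = z + h_f = 43.0 + 29.06 = 72.06 m
P_hyd = ρgQH = 998.1·9.81·0.105·72.06 = 74.08 kW
P_shaft = P_hyd/η = 74.08/0.83 = 89.26 kW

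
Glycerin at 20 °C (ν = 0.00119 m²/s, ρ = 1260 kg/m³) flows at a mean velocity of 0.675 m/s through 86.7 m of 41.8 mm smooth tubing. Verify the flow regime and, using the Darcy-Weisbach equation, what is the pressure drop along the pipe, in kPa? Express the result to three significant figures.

Δp ≈ 1610 kPa

Re = VD/ν = 0.675·0.04180/0.00119 = 23.7 → laminar (Re < 2300)
f = 64/Re = 2.699
h_f = f(L/D)V²/(2g) = 2.699·(86.7/0.04180)·0.675²/(2·9.81) = 130.0 m
Δp = ρg·h_f = 1260·9.81·130.0 = 1607 kPa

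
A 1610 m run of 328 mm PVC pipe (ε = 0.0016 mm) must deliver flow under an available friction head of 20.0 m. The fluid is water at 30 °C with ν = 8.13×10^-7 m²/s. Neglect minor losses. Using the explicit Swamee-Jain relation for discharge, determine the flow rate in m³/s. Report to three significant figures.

Q ≈ 0.221 m³/s

Swamee-Jain (Type II): Q = -0.965·√(gD⁵h_f/L)·ln[ε/(3.7D) + √(3.17ν²L/(gD³h_f))]
√(gD⁵h_f/L) = √(9.81·0.328⁵·20.0/1610) = 0.02151
ε/(3.7D) = 1.32×10^-6; √(3.17ν²L/(gD³h_f)) = 2.21×10^-5
Q = -0.965·0.02151·ln(2.339×10^-5) = 0.2213 m³/s
Check: V = 2.62 m/s, Re = 1.06×10^6, f = 0.01163, h_f = 20.0 m ≈ 20.0 m ✓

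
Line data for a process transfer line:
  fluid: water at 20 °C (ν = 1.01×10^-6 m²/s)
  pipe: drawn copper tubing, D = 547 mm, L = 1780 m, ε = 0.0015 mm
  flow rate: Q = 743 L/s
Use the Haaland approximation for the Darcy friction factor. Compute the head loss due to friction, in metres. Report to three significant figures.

V = 4Q/(πD²) = 4·0.743/(π·0.547²) = 3.162 m/s
Re = VD/ν = 3.162·0.547/1.01×10^-6 = 1.71×10^6 → turbulent
ε/D = 0.0015/547 = 2.74×10^-6
Haaland: f = 0.01067
h_f = f(L/D)V²/(2g) = 0.01067·(1780/0.547)·3.162²/(2·9.81) = 17.69 m

h_f ≈ 17.7 m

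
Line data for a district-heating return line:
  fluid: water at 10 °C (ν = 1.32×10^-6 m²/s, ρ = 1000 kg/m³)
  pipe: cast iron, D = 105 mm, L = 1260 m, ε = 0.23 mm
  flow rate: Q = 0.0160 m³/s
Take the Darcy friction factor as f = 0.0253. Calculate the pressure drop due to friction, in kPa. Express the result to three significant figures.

Δp ≈ 518 kPa

V = 4Q/(πD²) = 4·0.0160/(π·0.105²) = 1.848 m/s
h_f = f(L/D)V²/(2g) = 0.02530·(1260/0.105)·1.848²/(2·9.81) = 52.83 m
Δp = ρg·h_f = 1000·9.81·52.83 = 518.3 kPa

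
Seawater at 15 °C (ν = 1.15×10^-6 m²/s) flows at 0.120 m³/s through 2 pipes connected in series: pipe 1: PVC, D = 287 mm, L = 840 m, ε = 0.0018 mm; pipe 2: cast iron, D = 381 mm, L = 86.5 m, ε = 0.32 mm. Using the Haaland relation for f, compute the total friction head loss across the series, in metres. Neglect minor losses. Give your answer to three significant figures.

H ≈ 7.08 m

Pipe 1: V = 1.855 m/s, Re = 4.63×10^5, ε/D = 6.27×10^-6, f = 0.01331, h_1 = f(L/D)V²/2g = 6.832 m
Pipe 2: V = 1.053 m/s, Re = 3.49×10^5, ε/D = 8.40×10^-4, f = 0.01969, h_2 = f(L/D)V²/2g = 0.2525 m
Series → Q common, losses add: H = Σh = 7.085 m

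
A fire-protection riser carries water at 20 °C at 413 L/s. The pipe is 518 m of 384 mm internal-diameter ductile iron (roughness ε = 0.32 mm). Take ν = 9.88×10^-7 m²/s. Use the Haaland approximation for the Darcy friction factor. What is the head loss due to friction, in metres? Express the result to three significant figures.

V = 4Q/(πD²) = 4·0.413/(π·0.384²) = 3.566 m/s
Re = VD/ν = 3.566·0.384/9.88×10^-7 = 1.39×10^6 → turbulent
ε/D = 0.32/384 = 8.33×10^-4
Haaland: f = 0.01905
h_f = f(L/D)V²/(2g) = 0.01905·(518/0.384)·3.566²/(2·9.81) = 16.66 m

h_f ≈ 16.7 m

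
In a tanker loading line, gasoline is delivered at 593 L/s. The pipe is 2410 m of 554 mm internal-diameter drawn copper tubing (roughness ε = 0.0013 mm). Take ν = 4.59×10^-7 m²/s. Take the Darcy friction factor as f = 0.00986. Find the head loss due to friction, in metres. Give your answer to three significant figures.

V = 4Q/(πD²) = 4·0.593/(π·0.554²) = 2.460 m/s
h_f = f(L/D)V²/(2g) = 0.009860·(2410/0.554)·2.460²/(2·9.81) = 13.23 m

h_f ≈ 13.2 m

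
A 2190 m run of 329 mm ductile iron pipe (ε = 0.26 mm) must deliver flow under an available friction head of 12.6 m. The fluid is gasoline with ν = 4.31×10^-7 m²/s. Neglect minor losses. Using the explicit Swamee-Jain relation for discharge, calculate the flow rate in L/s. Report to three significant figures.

Q ≈ 119 L/s

Swamee-Jain (Type II): Q = -0.965·√(gD⁵h_f/L)·ln[ε/(3.7D) + √(3.17ν²L/(gD³h_f))]
√(gD⁵h_f/L) = √(9.81·0.329⁵·12.6/2190) = 0.01475
ε/(3.7D) = 2.14×10^-4; √(3.17ν²L/(gD³h_f)) = 1.71×10^-5
Q = -0.965·0.01475·ln(2.307×10^-4) = 0.1192 m³/s
Check: V = 1.40 m/s, Re = 1.07×10^6, f = 0.01899, h_f = 12.7 m ≈ 12.6 m ✓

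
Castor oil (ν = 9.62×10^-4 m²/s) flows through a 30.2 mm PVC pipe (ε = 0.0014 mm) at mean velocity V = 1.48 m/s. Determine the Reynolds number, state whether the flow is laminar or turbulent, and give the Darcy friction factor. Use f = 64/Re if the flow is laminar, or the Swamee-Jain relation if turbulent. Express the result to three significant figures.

Re ≈ 46.5; laminar; f = 64/Re ≈ 1.38

Re = VD/ν = 1.480·0.0302/9.62×10^-4 = 46.5
Re < 2300 → laminar → f = 64/Re = 1.377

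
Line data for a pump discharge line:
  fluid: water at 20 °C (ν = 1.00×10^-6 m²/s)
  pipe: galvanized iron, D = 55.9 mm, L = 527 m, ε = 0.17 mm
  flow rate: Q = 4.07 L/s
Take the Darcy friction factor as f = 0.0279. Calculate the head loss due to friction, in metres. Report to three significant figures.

h_f ≈ 36.9 m

V = 4Q/(πD²) = 4·0.00407/(π·0.0559²) = 1.658 m/s
h_f = f(L/D)V²/(2g) = 0.02790·(527/0.0559)·1.658²/(2·9.81) = 36.87 m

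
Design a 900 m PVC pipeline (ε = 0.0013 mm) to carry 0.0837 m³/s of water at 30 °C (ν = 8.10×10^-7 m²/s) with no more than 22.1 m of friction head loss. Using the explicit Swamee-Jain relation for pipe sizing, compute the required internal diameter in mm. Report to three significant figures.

Swamee-Jain (Type III): D = 0.66·[ε^1.25·(LQ²/(gh_f))^4.75 + ν·Q^9.4·(L/(gh_f))^5.2]^0.04
LQ²/(gh_f) = 0.02908; L/(gh_f) = 4.151
Term 1 = ε^1.25·(…)^4.75 = 2.21×10^-15; Term 2 = ν·Q^9.4·(…)^5.2 = 9.92×10^-14
D = 0.66·(2.21×10^-15 + 9.92×10^-14)^0.04 = 0.1994 m = 199 mm
Check: V = 2.68 m/s, Re = 6.60×10^5, f = 0.01259, h_f = 20.8 m ≈ 22.1 m ✓

D ≈ 199 mm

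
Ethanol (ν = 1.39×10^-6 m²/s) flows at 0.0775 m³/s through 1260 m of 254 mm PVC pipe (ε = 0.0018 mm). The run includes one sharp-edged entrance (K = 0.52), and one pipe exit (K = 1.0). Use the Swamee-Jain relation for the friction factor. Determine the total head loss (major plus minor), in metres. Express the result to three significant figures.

H_L ≈ 8.84 m

V = 4Q/(πD²) = 1.529 m/s; V²/2g = 0.1192 m
Re = 2.79×10^5, ε/D = 7.09×10^-6 → f = 0.01465 (Swamee-Jain)
Major: h_f = f(L/D)·V²/2g = 0.01465·4961·0.1192 = 8.663 m
Minor: ΣK = 1.52; h_m = ΣK·V²/2g = 0.1812 m
Total H_L = 8.663 + 0.1812 = 8.844 m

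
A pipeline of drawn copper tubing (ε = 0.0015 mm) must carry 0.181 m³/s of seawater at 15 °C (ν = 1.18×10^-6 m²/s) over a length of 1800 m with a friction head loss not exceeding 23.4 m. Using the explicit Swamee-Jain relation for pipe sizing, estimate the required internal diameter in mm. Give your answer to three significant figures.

D ≈ 309 mm

Swamee-Jain (Type III): D = 0.66·[ε^1.25·(LQ²/(gh_f))^4.75 + ν·Q^9.4·(L/(gh_f))^5.2]^0.04
LQ²/(gh_f) = 0.2569; L/(gh_f) = 7.841
Term 1 = ε^1.25·(…)^4.75 = 8.25×10^-11; Term 2 = ν·Q^9.4·(…)^5.2 = 5.56×10^-9
D = 0.66·(8.25×10^-11 + 5.56×10^-9)^0.04 = 0.3087 m = 309 mm
Check: V = 2.42 m/s, Re = 6.33×10^5, f = 0.01265, h_f = 22.0 m ≈ 23.4 m ✓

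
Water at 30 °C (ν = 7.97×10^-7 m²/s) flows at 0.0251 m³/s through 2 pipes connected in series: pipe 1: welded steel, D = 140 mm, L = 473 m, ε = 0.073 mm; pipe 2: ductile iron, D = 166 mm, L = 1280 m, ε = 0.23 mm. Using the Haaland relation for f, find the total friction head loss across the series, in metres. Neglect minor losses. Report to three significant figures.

H ≈ 20.1 m

Pipe 1: V = 1.631 m/s, Re = 2.86×10^5, ε/D = 5.21×10^-4, f = 0.01825, h_1 = f(L/D)V²/2g = 8.356 m
Pipe 2: V = 1.160 m/s, Re = 2.42×10^5, ε/D = 0.00139, f = 0.02217, h_2 = f(L/D)V²/2g = 11.72 m
Series → Q common, losses add: H = Σh = 20.08 m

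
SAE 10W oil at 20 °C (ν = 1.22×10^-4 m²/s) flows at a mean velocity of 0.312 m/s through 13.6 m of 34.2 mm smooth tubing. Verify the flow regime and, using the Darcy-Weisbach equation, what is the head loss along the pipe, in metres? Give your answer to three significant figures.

h_f ≈ 1.44 m

Re = VD/ν = 0.312·0.03420/1.22×10^-4 = 87.5 → laminar (Re < 2300)
f = 64/Re = 0.7317
h_f = f(L/D)V²/(2g) = 0.7317·(13.6/0.03420)·0.312²/(2·9.81) = 1.444 m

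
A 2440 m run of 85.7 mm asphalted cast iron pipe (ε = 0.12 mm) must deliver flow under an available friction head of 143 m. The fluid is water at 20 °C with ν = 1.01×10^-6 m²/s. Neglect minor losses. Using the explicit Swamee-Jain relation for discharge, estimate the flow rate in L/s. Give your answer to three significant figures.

Swamee-Jain (Type II): Q = -0.965·√(gD⁵h_f/L)·ln[ε/(3.7D) + √(3.17ν²L/(gD³h_f))]
√(gD⁵h_f/L) = √(9.81·0.0857⁵·143/2440) = 0.001630
ε/(3.7D) = 3.78×10^-4; √(3.17ν²L/(gD³h_f)) = 9.45×10^-5
Q = -0.965·0.001630·ln(4.730×10^-4) = 0.01205 m³/s
Check: V = 2.09 m/s, Re = 1.77×10^5, f = 0.02278, h_f = 144 m ≈ 143 m ✓

Q ≈ 12.0 L/s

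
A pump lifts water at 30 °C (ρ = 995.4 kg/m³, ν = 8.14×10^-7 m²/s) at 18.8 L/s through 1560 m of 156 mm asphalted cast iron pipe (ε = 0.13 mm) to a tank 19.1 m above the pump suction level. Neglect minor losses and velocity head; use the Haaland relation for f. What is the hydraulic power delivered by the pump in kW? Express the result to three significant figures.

V = 4Q/(πD²) = 0.9836 m/s; Re = 1.89×10^5; ε/D = 8.33×10^-4; f = 0.02030
h_f = f(L/D)V²/2g = 10.01 m
Total head H = z + h_f = 19.1 + 10.01 = 29.11 m
P_hyd = ρgQH = 995.4·9.81·0.0188·29.11 = 5.344 kW

P_hyd ≈ 5.34 kW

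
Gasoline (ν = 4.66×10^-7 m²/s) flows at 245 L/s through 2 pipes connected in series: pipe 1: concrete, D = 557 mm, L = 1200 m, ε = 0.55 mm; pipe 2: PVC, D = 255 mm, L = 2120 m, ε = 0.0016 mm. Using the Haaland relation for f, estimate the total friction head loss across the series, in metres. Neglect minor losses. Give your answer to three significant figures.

Pipe 1: V = 1.005 m/s, Re = 1.20×10^6, ε/D = 9.87×10^-4, f = 0.01984, h_1 = f(L/D)V²/2g = 2.202 m
Pipe 2: V = 4.797 m/s, Re = 2.63×10^6, ε/D = 6.27×10^-6, f = 0.01013, h_2 = f(L/D)V²/2g = 98.79 m
Series → Q common, losses add: H = Σh = 101.0 m

H ≈ 101 m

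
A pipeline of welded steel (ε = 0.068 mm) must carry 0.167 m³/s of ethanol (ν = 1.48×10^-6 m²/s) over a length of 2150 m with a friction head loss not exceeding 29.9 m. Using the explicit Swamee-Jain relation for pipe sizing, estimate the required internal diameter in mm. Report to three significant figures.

Swamee-Jain (Type III): D = 0.66·[ε^1.25·(LQ²/(gh_f))^4.75 + ν·Q^9.4·(L/(gh_f))^5.2]^0.04
LQ²/(gh_f) = 0.2044; L/(gh_f) = 7.330
Term 1 = ε^1.25·(…)^4.75 = 3.28×10^-9; Term 2 = ν·Q^9.4·(…)^5.2 = 2.30×10^-9
D = 0.66·(3.28×10^-9 + 2.30×10^-9)^0.04 = 0.3086 m = 309 mm
Check: V = 2.23 m/s, Re = 4.66×10^5, f = 0.01579, h_f = 27.9 m ≈ 29.9 m ✓

D ≈ 309 mm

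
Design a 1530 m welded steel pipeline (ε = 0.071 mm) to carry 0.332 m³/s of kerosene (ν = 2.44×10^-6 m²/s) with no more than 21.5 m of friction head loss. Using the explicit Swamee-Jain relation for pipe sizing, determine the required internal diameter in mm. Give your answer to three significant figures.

Swamee-Jain (Type III): D = 0.66·[ε^1.25·(LQ²/(gh_f))^4.75 + ν·Q^9.4·(L/(gh_f))^5.2]^0.04
LQ²/(gh_f) = 0.7996; L/(gh_f) = 7.254
Term 1 = ε^1.25·(…)^4.75 = 2.25×10^-6; Term 2 = ν·Q^9.4·(…)^5.2 = 2.30×10^-6
D = 0.66·(2.25×10^-6 + 2.30×10^-6)^0.04 = 0.4035 m = 404 mm
Check: V = 2.60 m/s, Re = 4.29×10^5, f = 0.01550, h_f = 20.2 m ≈ 21.5 m ✓

D ≈ 404 mm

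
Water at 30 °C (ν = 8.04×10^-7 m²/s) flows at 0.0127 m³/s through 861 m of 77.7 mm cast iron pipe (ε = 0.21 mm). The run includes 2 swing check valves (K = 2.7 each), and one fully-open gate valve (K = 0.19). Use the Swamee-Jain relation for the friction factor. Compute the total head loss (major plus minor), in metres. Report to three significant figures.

V = 4Q/(πD²) = 2.678 m/s; V²/2g = 0.3656 m
Re = 2.59×10^5, ε/D = 0.00270 → f = 0.02614 (Swamee-Jain)
Major: h_f = f(L/D)·V²/2g = 0.02614·11081·0.3656 = 105.9 m
Minor: ΣK = 5.59; h_m = ΣK·V²/2g = 2.044 m
Total H_L = 105.9 + 2.044 = 107.9 m

H_L ≈ 108 m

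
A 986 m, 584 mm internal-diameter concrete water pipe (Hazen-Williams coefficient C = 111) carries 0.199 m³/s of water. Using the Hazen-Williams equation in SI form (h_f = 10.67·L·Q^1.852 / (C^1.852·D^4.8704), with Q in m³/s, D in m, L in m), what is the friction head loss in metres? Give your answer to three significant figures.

h_f = 10.67·986·0.199^1.852 / (111^1.852·0.584^4.8704) = 1.184 m

h_f ≈ 1.18 m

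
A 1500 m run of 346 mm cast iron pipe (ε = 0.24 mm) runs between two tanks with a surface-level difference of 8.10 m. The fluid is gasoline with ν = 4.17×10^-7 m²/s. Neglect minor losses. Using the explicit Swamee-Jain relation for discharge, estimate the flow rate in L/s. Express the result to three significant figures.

Q ≈ 133 L/s

Swamee-Jain (Type II): Q = -0.965·√(gD⁵h_f/L)·ln[ε/(3.7D) + √(3.17ν²L/(gD³h_f))]
√(gD⁵h_f/L) = √(9.81·0.346⁵·8.10/1500) = 0.01621
ε/(3.7D) = 1.87×10^-4; √(3.17ν²L/(gD³h_f)) = 1.58×10^-5
Q = -0.965·0.01621·ln(2.033×10^-4) = 0.1330 m³/s
Check: V = 1.41 m/s, Re = 1.17×10^6, f = 0.01843, h_f = 8.14 m ≈ 8.10 m ✓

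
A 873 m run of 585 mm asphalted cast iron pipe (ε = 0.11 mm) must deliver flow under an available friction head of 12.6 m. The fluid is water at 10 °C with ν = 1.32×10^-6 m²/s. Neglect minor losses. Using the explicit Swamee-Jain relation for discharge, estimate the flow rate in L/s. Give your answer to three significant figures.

Q ≈ 917 L/s

Swamee-Jain (Type II): Q = -0.965·√(gD⁵h_f/L)·ln[ε/(3.7D) + √(3.17ν²L/(gD³h_f))]
√(gD⁵h_f/L) = √(9.81·0.585⁵·12.6/873) = 0.09849
ε/(3.7D) = 5.08×10^-5; √(3.17ν²L/(gD³h_f)) = 1.40×10^-5
Q = -0.965·0.09849·ln(6.478×10^-5) = 0.9167 m³/s
Check: V = 3.41 m/s, Re = 1.51×10^6, f = 0.01433, h_f = 12.7 m ≈ 12.6 m ✓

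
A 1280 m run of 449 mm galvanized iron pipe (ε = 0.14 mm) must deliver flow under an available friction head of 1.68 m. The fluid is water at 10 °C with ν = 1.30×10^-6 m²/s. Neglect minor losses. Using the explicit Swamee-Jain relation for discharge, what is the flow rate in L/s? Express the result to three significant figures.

Swamee-Jain (Type II): Q = -0.965·√(gD⁵h_f/L)·ln[ε/(3.7D) + √(3.17ν²L/(gD³h_f))]
√(gD⁵h_f/L) = √(9.81·0.449⁵·1.68/1280) = 0.01533
ε/(3.7D) = 8.43×10^-5; √(3.17ν²L/(gD³h_f)) = 6.78×10^-5
Q = -0.965·0.01533·ln(1.521×10^-4) = 0.1300 m³/s
Check: V = 0.821 m/s, Re = 2.84×10^5, f = 0.01723, h_f = 1.69 m ≈ 1.68 m ✓

Q ≈ 130 L/s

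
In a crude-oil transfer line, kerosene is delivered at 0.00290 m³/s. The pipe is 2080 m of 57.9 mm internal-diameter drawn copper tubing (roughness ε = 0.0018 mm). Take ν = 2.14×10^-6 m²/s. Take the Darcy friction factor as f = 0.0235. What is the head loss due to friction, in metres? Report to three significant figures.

h_f ≈ 52.2 m

V = 4Q/(πD²) = 4·0.00290/(π·0.0579²) = 1.101 m/s
h_f = f(L/D)V²/(2g) = 0.02350·(2080/0.0579)·1.101²/(2·9.81) = 52.20 m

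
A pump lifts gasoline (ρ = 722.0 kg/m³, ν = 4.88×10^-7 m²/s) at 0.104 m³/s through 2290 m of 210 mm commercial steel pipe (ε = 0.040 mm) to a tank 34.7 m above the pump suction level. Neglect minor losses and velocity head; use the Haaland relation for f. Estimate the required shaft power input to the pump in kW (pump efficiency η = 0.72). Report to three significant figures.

V = 4Q/(πD²) = 3.003 m/s; Re = 1.29×10^6; ε/D = 1.90×10^-4; f = 0.01431
h_f = f(L/D)V²/2g = 71.72 m
Total head H = z + h_f = 34.7 + 71.72 = 106.4 m
P_hyd = ρgQH = 722.0·9.81·0.104·106.4 = 78.39 kW
P_shaft = P_hyd/η = 78.39/0.72 = 108.9 kW

P_shaft ≈ 109 kW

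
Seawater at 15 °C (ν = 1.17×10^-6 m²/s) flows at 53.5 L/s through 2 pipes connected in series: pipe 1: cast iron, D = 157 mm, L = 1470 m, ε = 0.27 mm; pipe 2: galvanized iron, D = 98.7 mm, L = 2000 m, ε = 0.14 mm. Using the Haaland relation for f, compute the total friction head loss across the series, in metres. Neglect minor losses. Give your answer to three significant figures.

H ≈ 1190 m

Pipe 1: V = 2.764 m/s, Re = 3.71×10^5, ε/D = 0.00172, f = 0.02303, h_1 = f(L/D)V²/2g = 83.94 m
Pipe 2: V = 6.992 m/s, Re = 5.90×10^5, ε/D = 0.00142, f = 0.02181, h_2 = f(L/D)V²/2g = 1101 m
Series → Q common, losses add: H = Σh = 1185 m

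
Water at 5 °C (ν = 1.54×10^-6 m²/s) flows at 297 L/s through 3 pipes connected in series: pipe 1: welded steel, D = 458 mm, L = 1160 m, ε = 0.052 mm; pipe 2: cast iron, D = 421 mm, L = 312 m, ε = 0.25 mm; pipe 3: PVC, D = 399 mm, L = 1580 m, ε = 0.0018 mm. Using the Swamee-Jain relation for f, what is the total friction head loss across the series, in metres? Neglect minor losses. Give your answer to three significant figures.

Pipe 1: V = 1.803 m/s, Re = 5.36×10^5, ε/D = 1.14×10^-4, f = 0.01451, h_1 = f(L/D)V²/2g = 6.089 m
Pipe 2: V = 2.134 m/s, Re = 5.83×10^5, ε/D = 5.94×10^-4, f = 0.01822, h_2 = f(L/D)V²/2g = 3.133 m
Pipe 3: V = 2.375 m/s, Re = 6.15×10^5, ε/D = 4.51×10^-6, f = 0.01270, h_3 = f(L/D)V²/2g = 14.46 m
Series → Q common, losses add: H = Σh = 23.68 m

H ≈ 23.7 m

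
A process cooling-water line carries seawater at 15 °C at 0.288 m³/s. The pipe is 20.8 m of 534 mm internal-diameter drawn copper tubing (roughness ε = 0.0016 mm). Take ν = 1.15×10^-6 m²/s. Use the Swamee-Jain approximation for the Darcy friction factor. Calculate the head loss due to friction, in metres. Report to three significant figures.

h_f ≈ 0.0418 m

V = 4Q/(πD²) = 4·0.288/(π·0.534²) = 1.286 m/s
Re = VD/ν = 1.286·0.534/1.15×10^-6 = 5.97×10^5 → turbulent
ε/D = 0.0016/534 = 3.00×10^-6
Swamee-Jain: f = 0.01274
h_f = f(L/D)V²/(2g) = 0.01274·(20.8/0.534)·1.286²/(2·9.81) = 0.04182 m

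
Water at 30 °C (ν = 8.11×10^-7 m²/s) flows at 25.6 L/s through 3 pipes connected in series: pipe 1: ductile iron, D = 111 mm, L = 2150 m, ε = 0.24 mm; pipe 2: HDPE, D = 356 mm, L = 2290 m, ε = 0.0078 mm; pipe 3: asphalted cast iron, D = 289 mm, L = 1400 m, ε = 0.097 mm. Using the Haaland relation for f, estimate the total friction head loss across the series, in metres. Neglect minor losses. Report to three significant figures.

H ≈ 170 m

Pipe 1: V = 2.645 m/s, Re = 3.62×10^5, ε/D = 0.00216, f = 0.02438, h_1 = f(L/D)V²/2g = 168.4 m
Pipe 2: V = 0.2572 m/s, Re = 1.13×10^5, ε/D = 2.19×10^-5, f = 0.01747, h_2 = f(L/D)V²/2g = 0.3789 m
Pipe 3: V = 0.3903 m/s, Re = 1.39×10^5, ε/D = 3.36×10^-4, f = 0.01849, h_3 = f(L/D)V²/2g = 0.6955 m
Series → Q common, losses add: H = Σh = 169.5 m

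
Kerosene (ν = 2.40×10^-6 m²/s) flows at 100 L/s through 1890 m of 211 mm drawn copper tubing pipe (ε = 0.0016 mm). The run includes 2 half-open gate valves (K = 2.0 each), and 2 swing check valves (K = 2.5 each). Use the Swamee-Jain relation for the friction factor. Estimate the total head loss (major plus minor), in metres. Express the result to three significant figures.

H_L ≈ 59.5 m

V = 4Q/(πD²) = 2.860 m/s; V²/2g = 0.4169 m
Re = 2.51×10^5, ε/D = 7.58×10^-6 → f = 0.01494 (Swamee-Jain)
Major: h_f = f(L/D)·V²/2g = 0.01494·8957·0.4169 = 55.79 m
Minor: ΣK = 9.00; h_m = ΣK·V²/2g = 3.752 m
Total H_L = 55.79 + 3.752 = 59.55 m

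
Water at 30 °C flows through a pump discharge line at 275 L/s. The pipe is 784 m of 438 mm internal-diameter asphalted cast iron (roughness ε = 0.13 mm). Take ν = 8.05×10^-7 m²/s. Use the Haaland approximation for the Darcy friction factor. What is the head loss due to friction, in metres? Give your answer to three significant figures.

h_f ≈ 4.73 m

V = 4Q/(πD²) = 4·0.275/(π·0.438²) = 1.825 m/s
Re = VD/ν = 1.825·0.438/8.05×10^-7 = 9.93×10^5 → turbulent
ε/D = 0.13/438 = 2.97×10^-4
Haaland: f = 0.01558
h_f = f(L/D)V²/(2g) = 0.01558·(784/0.438)·1.825²/(2·9.81) = 4.734 m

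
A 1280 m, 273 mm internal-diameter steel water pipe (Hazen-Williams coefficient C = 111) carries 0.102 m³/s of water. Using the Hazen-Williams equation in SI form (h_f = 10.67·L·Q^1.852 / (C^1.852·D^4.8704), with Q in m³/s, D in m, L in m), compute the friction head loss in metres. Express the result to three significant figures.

h_f = 10.67·1280·0.102^1.852 / (111^1.852·0.273^4.8704) = 18.09 m

h_f ≈ 18.1 m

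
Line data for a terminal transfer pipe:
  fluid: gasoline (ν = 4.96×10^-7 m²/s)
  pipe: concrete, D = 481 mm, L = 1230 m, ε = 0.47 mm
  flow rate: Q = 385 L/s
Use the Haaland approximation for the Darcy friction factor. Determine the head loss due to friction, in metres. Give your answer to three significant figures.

V = 4Q/(πD²) = 4·0.385/(π·0.481²) = 2.119 m/s
Re = VD/ν = 2.119·0.481/4.96×10^-7 = 2.05×10^6 → turbulent
ε/D = 0.47/481 = 9.77×10^-4
Haaland: f = 0.01970
h_f = f(L/D)V²/(2g) = 0.01970·(1230/0.481)·2.119²/(2·9.81) = 11.52 m

h_f ≈ 11.5 m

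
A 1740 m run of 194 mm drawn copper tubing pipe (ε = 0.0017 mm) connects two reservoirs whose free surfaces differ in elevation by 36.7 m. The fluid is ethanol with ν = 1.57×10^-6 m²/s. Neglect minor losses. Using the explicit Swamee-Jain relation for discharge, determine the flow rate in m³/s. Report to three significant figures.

Swamee-Jain (Type II): Q = -0.965·√(gD⁵h_f/L)·ln[ε/(3.7D) + √(3.17ν²L/(gD³h_f))]
√(gD⁵h_f/L) = √(9.81·0.194⁵·36.7/1740) = 0.007540
ε/(3.7D) = 2.37×10^-6; √(3.17ν²L/(gD³h_f)) = 7.19×10^-5
Q = -0.965·0.007540·ln(7.429×10^-5) = 0.06918 m³/s
Check: V = 2.34 m/s, Re = 2.89×10^5, f = 0.01457, h_f = 36.5 m ≈ 36.7 m ✓

Q ≈ 0.0692 m³/s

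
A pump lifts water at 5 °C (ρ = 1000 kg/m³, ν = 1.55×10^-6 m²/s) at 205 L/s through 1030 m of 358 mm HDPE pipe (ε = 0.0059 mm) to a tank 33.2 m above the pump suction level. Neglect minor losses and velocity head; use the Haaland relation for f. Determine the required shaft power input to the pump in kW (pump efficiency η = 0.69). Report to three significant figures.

V = 4Q/(πD²) = 2.037 m/s; Re = 4.70×10^5; ε/D = 1.65×10^-5; f = 0.01339
h_f = f(L/D)V²/2g = 8.145 m
Total head H = z + h_f = 33.2 + 8.145 = 41.34 m
P_hyd = ρgQH = 1000·9.81·0.205·41.34 = 83.15 kW
P_shaft = P_hyd/η = 83.15/0.69 = 120.5 kW

P_shaft ≈ 121 kW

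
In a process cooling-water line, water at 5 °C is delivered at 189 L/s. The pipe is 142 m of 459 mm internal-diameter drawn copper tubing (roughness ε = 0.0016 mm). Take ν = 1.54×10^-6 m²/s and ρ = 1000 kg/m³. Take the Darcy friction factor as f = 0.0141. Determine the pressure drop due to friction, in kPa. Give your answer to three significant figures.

Δp ≈ 2.85 kPa

V = 4Q/(πD²) = 4·0.189/(π·0.459²) = 1.142 m/s
h_f = f(L/D)V²/(2g) = 0.01410·(142/0.459)·1.142²/(2·9.81) = 0.2901 m
Δp = ρg·h_f = 1000·9.81·0.2901 = 2.845 kPa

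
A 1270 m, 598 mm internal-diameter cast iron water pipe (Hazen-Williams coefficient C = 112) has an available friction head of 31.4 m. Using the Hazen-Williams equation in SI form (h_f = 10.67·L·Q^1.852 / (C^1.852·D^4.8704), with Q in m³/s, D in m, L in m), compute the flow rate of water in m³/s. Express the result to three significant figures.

Q ≈ 1.09 m³/s

Rearranging: Q = [h_f·C^1.852·D^4.8704 / (10.67·L)]^(1/1.852)
Q = [31.4·112^1.852·0.598^4.8704 / (10.67·1270)]^0.540 = 1.094 m³/s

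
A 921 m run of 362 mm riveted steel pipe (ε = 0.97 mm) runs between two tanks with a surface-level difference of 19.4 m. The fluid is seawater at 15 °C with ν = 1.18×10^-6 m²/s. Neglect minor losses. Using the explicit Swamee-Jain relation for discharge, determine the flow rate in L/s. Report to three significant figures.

Swamee-Jain (Type II): Q = -0.965·√(gD⁵h_f/L)·ln[ε/(3.7D) + √(3.17ν²L/(gD³h_f))]
√(gD⁵h_f/L) = √(9.81·0.362⁵·19.4/921) = 0.03584
ε/(3.7D) = 7.24×10^-4; √(3.17ν²L/(gD³h_f)) = 2.12×10^-5
Q = -0.965·0.03584·ln(7.454×10^-4) = 0.2491 m³/s
Check: V = 2.42 m/s, Re = 7.42×10^5, f = 0.02564, h_f = 19.5 m ≈ 19.4 m ✓

Q ≈ 249 L/s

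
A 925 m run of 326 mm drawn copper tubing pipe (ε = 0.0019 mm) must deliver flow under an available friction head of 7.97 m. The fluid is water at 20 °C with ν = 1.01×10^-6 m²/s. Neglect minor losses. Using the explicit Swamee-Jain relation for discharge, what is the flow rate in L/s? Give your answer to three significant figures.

Q ≈ 175 L/s

Swamee-Jain (Type II): Q = -0.965·√(gD⁵h_f/L)·ln[ε/(3.7D) + √(3.17ν²L/(gD³h_f))]
√(gD⁵h_f/L) = √(9.81·0.326⁵·7.97/925) = 0.01764
ε/(3.7D) = 1.58×10^-6; √(3.17ν²L/(gD³h_f)) = 3.32×10^-5
Q = -0.965·0.01764·ln(3.481×10^-5) = 0.1748 m³/s
Check: V = 2.09 m/s, Re = 6.76×10^5, f = 0.01253, h_f = 7.94 m ≈ 7.97 m ✓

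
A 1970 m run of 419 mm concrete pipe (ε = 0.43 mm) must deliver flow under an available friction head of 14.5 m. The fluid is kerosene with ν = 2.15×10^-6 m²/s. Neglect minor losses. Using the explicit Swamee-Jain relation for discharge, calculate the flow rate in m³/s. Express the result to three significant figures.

Q ≈ 0.236 m³/s

Swamee-Jain (Type II): Q = -0.965·√(gD⁵h_f/L)·ln[ε/(3.7D) + √(3.17ν²L/(gD³h_f))]
√(gD⁵h_f/L) = √(9.81·0.419⁵·14.5/1970) = 0.03054
ε/(3.7D) = 2.77×10^-4; √(3.17ν²L/(gD³h_f)) = 5.25×10^-5
Q = -0.965·0.03054·ln(3.299×10^-4) = 0.2362 m³/s
Check: V = 1.71 m/s, Re = 3.34×10^5, f = 0.02076, h_f = 14.6 m ≈ 14.5 m ✓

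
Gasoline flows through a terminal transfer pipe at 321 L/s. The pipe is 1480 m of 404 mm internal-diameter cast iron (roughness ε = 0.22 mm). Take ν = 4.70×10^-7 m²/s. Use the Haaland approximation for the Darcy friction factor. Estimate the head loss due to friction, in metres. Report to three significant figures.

h_f ≈ 20.2 m

V = 4Q/(πD²) = 4·0.321/(π·0.404²) = 2.504 m/s
Re = VD/ν = 2.504·0.404/4.70×10^-7 = 2.15×10^6 → turbulent
ε/D = 0.22/404 = 5.45×10^-4
Haaland: f = 0.01725
h_f = f(L/D)V²/(2g) = 0.01725·(1480/0.404)·2.504²/(2·9.81) = 20.20 m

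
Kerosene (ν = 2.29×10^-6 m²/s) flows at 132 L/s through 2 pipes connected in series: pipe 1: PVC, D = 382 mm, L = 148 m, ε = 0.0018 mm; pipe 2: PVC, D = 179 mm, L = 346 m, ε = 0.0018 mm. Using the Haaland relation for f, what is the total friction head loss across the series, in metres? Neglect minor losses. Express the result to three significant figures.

H ≈ 37.4 m

Pipe 1: V = 1.152 m/s, Re = 1.92×10^5, ε/D = 4.71×10^-6, f = 0.01565, h_1 = f(L/D)V²/2g = 0.4099 m
Pipe 2: V = 5.245 m/s, Re = 4.10×10^5, ε/D = 1.01×10^-5, f = 0.01364, h_2 = f(L/D)V²/2g = 36.97 m
Series → Q common, losses add: H = Σh = 37.38 m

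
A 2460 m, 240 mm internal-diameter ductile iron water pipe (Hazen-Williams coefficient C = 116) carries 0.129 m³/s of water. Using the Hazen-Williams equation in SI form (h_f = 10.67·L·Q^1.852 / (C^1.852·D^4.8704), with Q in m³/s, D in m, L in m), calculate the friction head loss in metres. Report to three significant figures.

h_f = 10.67·2460·0.129^1.852 / (116^1.852·0.240^4.8704) = 92.72 m

h_f ≈ 92.7 m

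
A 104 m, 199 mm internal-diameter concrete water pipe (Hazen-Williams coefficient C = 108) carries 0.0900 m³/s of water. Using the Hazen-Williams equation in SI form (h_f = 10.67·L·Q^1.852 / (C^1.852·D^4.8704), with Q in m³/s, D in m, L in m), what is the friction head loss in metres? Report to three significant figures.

h_f = 10.67·104·0.0900^1.852 / (108^1.852·0.199^4.8704) = 5.720 m

h_f ≈ 5.72 m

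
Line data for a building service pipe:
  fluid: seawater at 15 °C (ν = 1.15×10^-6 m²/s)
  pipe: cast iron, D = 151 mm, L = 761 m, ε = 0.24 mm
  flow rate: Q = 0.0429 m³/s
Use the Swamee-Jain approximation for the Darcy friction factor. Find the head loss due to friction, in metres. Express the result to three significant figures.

h_f ≈ 33.7 m

V = 4Q/(πD²) = 4·0.0429/(π·0.151²) = 2.396 m/s
Re = VD/ν = 2.396·0.151/1.15×10^-6 = 3.15×10^5 → turbulent
ε/D = 0.24/151 = 0.00159
Swamee-Jain: f = 0.02287
h_f = f(L/D)V²/(2g) = 0.02287·(761/0.151)·2.396²/(2·9.81) = 33.72 m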